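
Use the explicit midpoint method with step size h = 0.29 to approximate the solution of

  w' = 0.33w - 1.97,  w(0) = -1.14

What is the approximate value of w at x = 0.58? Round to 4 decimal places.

Midpoint: k1 = f(x_n, w_n); k2 = f(x_n + h/2, w_n + (h/2)·k1); w_{n+1} = w_n + h·k2.
x=0.000000, w=-1.140000:
  k1 = f(0.000000, -1.140000) = -2.346200
  k2 = f(0.145000, -1.480199) = -2.458466
  w ← -1.140000 + 0.29·(-2.458466) = -1.852955
x=0.290000, w=-1.852955:
  k1 = f(0.290000, -1.852955) = -2.581475
  k2 = f(0.435000, -2.227269) = -2.704999
  w ← -1.852955 + 0.29·(-2.704999) = -2.637405
w(0.58) ≈ -2.6374

-2.6374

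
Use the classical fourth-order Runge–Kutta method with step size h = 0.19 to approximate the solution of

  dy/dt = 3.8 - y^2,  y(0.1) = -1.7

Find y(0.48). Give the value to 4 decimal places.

RK4: k1 = f(t_n, y_n); k2 = f(t_n + h/2, y_n + (h/2)·k1); k3 = f(t_n + h/2, y_n + (h/2)·k2); k4 = f(t_n + h, y_n + h·k3); y_{n+1} = y_n + (h/6)·(k1 + 2k2 + 2k3 + k4).
t=0.100000, y=-1.700000:
  k1 = f(0.100000, -1.700000) = 0.910000
  k2 = f(0.195000, -1.613550) = 1.196456
  k3 = f(0.195000, -1.586337) = 1.283536
  k4 = f(0.290000, -1.456128) = 1.679691
  y ← -1.700000 + (0.19/6)·(k1 + 2k2 + 2k3 + k4) = -1.460927
t=0.290000, y=-1.460927:
  k1 = f(0.290000, -1.460927) = 1.665692
  k2 = f(0.385000, -1.302686) = 2.103009
  k3 = f(0.385000, -1.261141) = 2.209523
  k4 = f(0.480000, -1.041118) = 2.716074
  y ← -1.460927 + (0.19/6)·(k1 + 2k2 + 2k3 + k4) = -1.049044
y(0.48) ≈ -1.0490

-1.0490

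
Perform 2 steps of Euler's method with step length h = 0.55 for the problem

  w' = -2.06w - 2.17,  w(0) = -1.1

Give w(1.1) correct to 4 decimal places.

-1.0542

Euler: w_{n+1} = w_n + h·f(x_n, w_n).
x=0.000000, w=-1.100000: f=0.096000 → w ← -1.100000 + 0.55·0.096000 = -1.047200
x=0.550000, w=-1.047200: f=-0.012768 → w ← -1.047200 + 0.55·(-0.012768) = -1.054222
w(1.1) ≈ -1.0542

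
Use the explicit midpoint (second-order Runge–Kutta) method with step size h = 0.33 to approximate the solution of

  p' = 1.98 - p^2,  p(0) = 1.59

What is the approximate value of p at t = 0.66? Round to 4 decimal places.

Midpoint: k1 = f(t_n, p_n); k2 = f(t_n + h/2, p_n + (h/2)·k1); p_{n+1} = p_n + h·k2.
t=0.000000, p=1.590000:
  k1 = f(0.000000, 1.590000) = -0.548100
  k2 = f(0.165000, 1.499564) = -0.268691
  p ← 1.590000 + 0.33·(-0.268691) = 1.501332
t=0.330000, p=1.501332:
  k1 = f(0.330000, 1.501332) = -0.273998
  k2 = f(0.495000, 1.456122) = -0.140292
  p ← 1.501332 + 0.33·(-0.140292) = 1.455036
p(0.66) ≈ 1.4550

1.4550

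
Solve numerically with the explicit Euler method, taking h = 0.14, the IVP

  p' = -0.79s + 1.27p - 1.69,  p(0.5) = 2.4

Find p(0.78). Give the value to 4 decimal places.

2.6781

Euler: p_{n+1} = p_n + h·f(s_n, p_n).
s=0.500000, p=2.400000: f=0.963000 → p ← 2.400000 + 0.14·0.963000 = 2.534820
s=0.640000, p=2.534820: f=1.023621 → p ← 2.534820 + 0.14·1.023621 = 2.678127
p(0.78) ≈ 2.6781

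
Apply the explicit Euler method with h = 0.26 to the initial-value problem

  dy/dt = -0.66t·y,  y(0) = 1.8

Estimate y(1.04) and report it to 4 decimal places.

Euler: y_{n+1} = y_n + h·f(t_n, y_n).
t=0.000000, y=1.800000: f=0.000000 → y ← 1.800000 + 0.26·0.000000 = 1.800000
t=0.260000, y=1.800000: f=-0.308880 → y ← 1.800000 + 0.26·(-0.308880) = 1.719691
t=0.520000, y=1.719691: f=-0.590198 → y ← 1.719691 + 0.26·(-0.590198) = 1.566240
t=0.780000, y=1.566240: f=-0.806300 → y ← 1.566240 + 0.26·(-0.806300) = 1.356602
y(1.04) ≈ 1.3566

1.3566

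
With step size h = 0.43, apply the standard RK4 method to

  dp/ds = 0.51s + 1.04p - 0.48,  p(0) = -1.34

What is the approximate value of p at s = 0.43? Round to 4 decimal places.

RK4: k1 = f(s_n, p_n); k2 = f(s_n + h/2, p_n + (h/2)·k1); k3 = f(s_n + h/2, p_n + (h/2)·k2); k4 = f(s_n + h, p_n + h·k3); p_{n+1} = p_n + (h/6)·(k1 + 2k2 + 2k3 + k4).
s=0.000000, p=-1.340000:
  k1 = f(0.000000, -1.340000) = -1.873600
  k2 = f(0.215000, -1.742824) = -2.182887
  k3 = f(0.215000, -1.809321) = -2.252044
  k4 = f(0.430000, -2.308379) = -2.661414
  p ← -1.340000 + (0.43/6)·(k1 + 2k2 + 2k3 + k4) = -2.300683
p(0.43) ≈ -2.3007

-2.3007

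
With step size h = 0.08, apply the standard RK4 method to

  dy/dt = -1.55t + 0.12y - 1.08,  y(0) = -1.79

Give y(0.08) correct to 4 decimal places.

RK4: k1 = f(t_n, y_n); k2 = f(t_n + h/2, y_n + (h/2)·k1); k3 = f(t_n + h/2, y_n + (h/2)·k2); k4 = f(t_n + h, y_n + h·k3); y_{n+1} = y_n + (h/6)·(k1 + 2k2 + 2k3 + k4).
t=0.000000, y=-1.790000:
  k1 = f(0.000000, -1.790000) = -1.294800
  k2 = f(0.040000, -1.841792) = -1.363015
  k3 = f(0.040000, -1.844521) = -1.363342
  k4 = f(0.080000, -1.899067) = -1.431888
  y ← -1.790000 + (0.08/6)·(k1 + 2k2 + 2k3 + k4) = -1.899059
y(0.08) ≈ -1.8991

-1.8991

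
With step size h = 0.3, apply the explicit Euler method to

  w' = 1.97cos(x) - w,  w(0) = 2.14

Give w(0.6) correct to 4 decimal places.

2.0269

Euler: w_{n+1} = w_n + h·f(x_n, w_n).
x=0.000000, w=2.140000: f=-0.170000 → w ← 2.140000 + 0.3·(-0.170000) = 2.089000
x=0.300000, w=2.089000: f=-0.206987 → w ← 2.089000 + 0.3·(-0.206987) = 2.026904
w(0.6) ≈ 2.0269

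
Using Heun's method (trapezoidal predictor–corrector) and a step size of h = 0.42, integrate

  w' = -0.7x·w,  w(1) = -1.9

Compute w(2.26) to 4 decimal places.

-0.4902

Heun: k1 = f(x_n, w_n); k2 = f(x_n + h, w_n + h·k1); w_{n+1} = w_n + (h/2)·(k1 + k2).
x=1.000000, w=-1.900000:
  k1 = f(1.000000, -1.900000) = 1.330000
  k2 = f(1.420000, -1.341400) = 1.333352
  w ← -1.900000 + (0.42/2)·(1.330000 + 1.333352) = -1.340696
x=1.420000, w=-1.340696:
  k1 = f(1.420000, -1.340696) = 1.332652
  k2 = f(1.840000, -0.780982) = 1.005905
  w ← -1.340696 + (0.42/2)·(1.332652 + 1.005905) = -0.849599
x=1.840000, w=-0.849599:
  k1 = f(1.840000, -0.849599) = 1.094284
  k2 = f(2.260000, -0.390000) = 0.616980
  w ← -0.849599 + (0.42/2)·(1.094284 + 0.616980) = -0.490234
w(2.26) ≈ -0.4902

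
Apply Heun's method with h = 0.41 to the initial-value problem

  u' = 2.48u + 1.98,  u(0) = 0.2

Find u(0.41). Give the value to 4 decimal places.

Heun: k1 = f(t_n, u_n); k2 = f(t_n + h, u_n + h·k1); u_{n+1} = u_n + (h/2)·(k1 + k2).
t=0.000000, u=0.200000:
  k1 = f(0.000000, 0.200000) = 2.476000
  k2 = f(0.410000, 1.215160) = 4.993597
  u ← 0.200000 + (0.41/2)·(2.476000 + 4.993597) = 1.731267
u(0.41) ≈ 1.7313

1.7313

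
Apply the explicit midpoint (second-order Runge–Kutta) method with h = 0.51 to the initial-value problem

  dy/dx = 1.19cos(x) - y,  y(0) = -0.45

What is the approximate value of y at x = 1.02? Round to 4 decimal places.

Midpoint: k1 = f(x_n, y_n); k2 = f(x_n + h/2, y_n + (h/2)·k1); y_{n+1} = y_n + h·k2.
x=0.000000, y=-0.450000:
  k1 = f(0.000000, -0.450000) = 1.640000
  k2 = f(0.255000, -0.031800) = 1.183319
  y ← -0.450000 + 0.51·1.183319 = 0.153493
x=0.510000, y=0.153493:
  k1 = f(0.510000, 0.153493) = 0.885073
  k2 = f(0.765000, 0.379186) = 0.479259
  y ← 0.153493 + 0.51·0.479259 = 0.397915
y(1.02) ≈ 0.3979

0.3979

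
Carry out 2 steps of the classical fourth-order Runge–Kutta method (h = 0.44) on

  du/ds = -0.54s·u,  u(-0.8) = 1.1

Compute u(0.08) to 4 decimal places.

RK4: k1 = f(s_n, u_n); k2 = f(s_n + h/2, u_n + (h/2)·k1); k3 = f(s_n + h/2, u_n + (h/2)·k2); k4 = f(s_n + h, u_n + h·k3); u_{n+1} = u_n + (h/6)·(k1 + 2k2 + 2k3 + k4).
s=-0.800000, u=1.100000:
  k1 = f(-0.800000, 1.100000) = 0.475200
  k2 = f(-0.580000, 1.204544) = 0.377263
  k3 = f(-0.580000, 1.182998) = 0.370515
  k4 = f(-0.360000, 1.263027) = 0.245532
  u ← 1.100000 + (0.44/6)·(k1 + 2k2 + 2k3 + k4) = 1.262528
s=-0.360000, u=1.262528:
  k1 = f(-0.360000, 1.262528) = 0.245435
  k2 = f(-0.140000, 1.316524) = 0.099529
  k3 = f(-0.140000, 1.284424) = 0.097102
  k4 = f(0.080000, 1.305253) = -0.056387
  u ← 1.262528 + (0.44/6)·(k1 + 2k2 + 2k3 + k4) = 1.305231
u(0.08) ≈ 1.3052

1.3052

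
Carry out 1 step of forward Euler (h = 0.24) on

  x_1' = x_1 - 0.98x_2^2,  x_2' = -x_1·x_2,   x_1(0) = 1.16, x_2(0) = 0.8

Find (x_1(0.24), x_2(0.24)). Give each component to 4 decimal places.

1.2879, 0.5773

Euler on (x_1,x_2): x_1_{n+1} = x_1_n + h·x_1', x_2_{n+1} = x_2_n + h·x_2'.
0.000000: (1.160000, 0.800000); f=(0.532800, -0.928000) → (1.287872, 0.577280)
(x_1(0.24), x_2(0.24)) ≈ (1.2879, 0.5773)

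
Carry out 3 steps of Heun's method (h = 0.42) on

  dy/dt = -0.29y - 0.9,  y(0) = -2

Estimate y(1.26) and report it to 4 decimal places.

Heun: k1 = f(t_n, y_n); k2 = f(t_n + h, y_n + h·k1); y_{n+1} = y_n + (h/2)·(k1 + k2).
t=0.000000, y=-2.000000:
  k1 = f(0.000000, -2.000000) = -0.320000
  k2 = f(0.420000, -2.134400) = -0.281024
  y ← -2.000000 + (0.42/2)·(-0.320000 + (-0.281024)) = -2.126215
t=0.420000, y=-2.126215:
  k1 = f(0.420000, -2.126215) = -0.283398
  k2 = f(0.840000, -2.245242) = -0.248880
  y ← -2.126215 + (0.42/2)·(-0.283398 + (-0.248880)) = -2.237993
t=0.840000, y=-2.237993:
  k1 = f(0.840000, -2.237993) = -0.250982
  k2 = f(1.260000, -2.343406) = -0.220412
  y ← -2.237993 + (0.42/2)·(-0.250982 + (-0.220412)) = -2.336986
y(1.26) ≈ -2.3370

-2.3370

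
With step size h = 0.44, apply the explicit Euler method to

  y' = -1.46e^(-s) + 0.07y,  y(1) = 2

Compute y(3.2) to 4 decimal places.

1.6842

Euler: y_{n+1} = y_n + h·f(s_n, y_n).
s=1.000000, y=2.000000: f=-0.397104 → y ← 2.000000 + 0.44·(-0.397104) = 1.825274
s=1.440000, y=1.825274: f=-0.218145 → y ← 1.825274 + 0.44·(-0.218145) = 1.729290
s=1.880000, y=1.729290: f=-0.101731 → y ← 1.729290 + 0.44·(-0.101731) = 1.684529
s=2.320000, y=1.684529: f=-0.025562 → y ← 1.684529 + 0.44·(-0.025562) = 1.673281
s=2.760000, y=1.673281: f=0.024724 → y ← 1.673281 + 0.44·0.024724 = 1.684160
y(3.2) ≈ 1.6842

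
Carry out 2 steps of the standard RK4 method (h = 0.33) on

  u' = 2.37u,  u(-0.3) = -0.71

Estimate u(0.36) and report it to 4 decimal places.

-3.3843

RK4: k1 = f(t_n, u_n); k2 = f(t_n + h/2, u_n + (h/2)·k1); k3 = f(t_n + h/2, u_n + (h/2)·k2); k4 = f(t_n + h, u_n + h·k3); u_{n+1} = u_n + (h/6)·(k1 + 2k2 + 2k3 + k4).
t=-0.300000, u=-0.710000:
  k1 = f(-0.300000, -0.710000) = -1.682700
  k2 = f(-0.135000, -0.987645) = -2.340720
  k3 = f(-0.135000, -1.096219) = -2.598038
  k4 = f(0.030000, -1.567353) = -3.714626
  u ← -0.710000 + (0.33/6)·(k1 + 2k2 + 2k3 + k4) = -1.550116
t=0.030000, u=-1.550116:
  k1 = f(0.030000, -1.550116) = -3.673776
  k2 = f(0.195000, -2.156289) = -5.110406
  k3 = f(0.195000, -2.393333) = -5.672200
  k4 = f(0.360000, -3.421942) = -8.110003
  u ← -1.550116 + (0.33/6)·(k1 + 2k2 + 2k3 + k4) = -3.384311
u(0.36) ≈ -3.3843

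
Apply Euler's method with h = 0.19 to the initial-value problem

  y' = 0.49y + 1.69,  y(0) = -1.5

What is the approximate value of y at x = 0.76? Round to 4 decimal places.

Euler: y_{n+1} = y_n + h·f(x_n, y_n).
x=0.000000, y=-1.500000: f=0.955000 → y ← -1.500000 + 0.19·0.955000 = -1.318550
x=0.190000, y=-1.318550: f=1.043910 → y ← -1.318550 + 0.19·1.043910 = -1.120207
x=0.380000, y=-1.120207: f=1.141099 → y ← -1.120207 + 0.19·1.141099 = -0.903398
x=0.570000, y=-0.903398: f=1.247335 → y ← -0.903398 + 0.19·1.247335 = -0.666405
y(0.76) ≈ -0.6664

-0.6664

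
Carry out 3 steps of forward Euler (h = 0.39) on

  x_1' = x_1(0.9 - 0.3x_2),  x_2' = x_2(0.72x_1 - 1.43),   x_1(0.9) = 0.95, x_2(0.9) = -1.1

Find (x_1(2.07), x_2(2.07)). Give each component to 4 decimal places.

2.8939, -0.6604

Euler on (x_1,x_2): x_1_{n+1} = x_1_n + h·x_1', x_2_{n+1} = x_2_n + h·x_2'.
0.900000: (0.950000, -1.100000); f=(1.168500, 0.820600) → (1.405715, -0.779966)
1.290000: (1.405715, -0.779966); f=(1.594066, 0.325936) → (2.027401, -0.652851)
1.680000: (2.027401, -0.652851); f=(2.221738, -0.019408) → (2.893879, -0.660420)
(x_1(2.07), x_2(2.07)) ≈ (2.8939, -0.6604)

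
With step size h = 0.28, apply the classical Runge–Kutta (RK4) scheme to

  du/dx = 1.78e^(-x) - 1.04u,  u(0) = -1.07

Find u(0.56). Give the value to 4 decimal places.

-0.0347

RK4: k1 = f(x_n, u_n); k2 = f(x_n + h/2, u_n + (h/2)·k1); k3 = f(x_n + h/2, u_n + (h/2)·k2); k4 = f(x_n + h, u_n + h·k3); u_{n+1} = u_n + (h/6)·(k1 + 2k2 + 2k3 + k4).
x=0.000000, u=-1.070000:
  k1 = f(0.000000, -1.070000) = 2.892800
  k2 = f(0.140000, -0.665008) = 2.239066
  k3 = f(0.140000, -0.756531) = 2.334250
  k4 = f(0.280000, -0.416410) = 1.778362
  u ← -1.070000 + (0.28/6)·(k1 + 2k2 + 2k3 + k4) = -0.425170
x=0.280000, u=-0.425170:
  k1 = f(0.280000, -0.425170) = 1.787472
  k2 = f(0.420000, -0.174924) = 1.351464
  k3 = f(0.420000, -0.235965) = 1.414947
  k4 = f(0.560000, -0.028985) = 1.046896
  u ← -0.425170 + (0.28/6)·(k1 + 2k2 + 2k3 + k4) = -0.034701
u(0.56) ≈ -0.0347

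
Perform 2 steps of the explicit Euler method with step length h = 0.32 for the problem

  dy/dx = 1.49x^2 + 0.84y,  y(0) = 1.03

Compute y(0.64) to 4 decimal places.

Euler: y_{n+1} = y_n + h·f(x_n, y_n).
x=0.000000, y=1.030000: f=0.865200 → y ← 1.030000 + 0.32·0.865200 = 1.306864
x=0.320000, y=1.306864: f=1.250342 → y ← 1.306864 + 0.32·1.250342 = 1.706973
y(0.64) ≈ 1.7070

1.7070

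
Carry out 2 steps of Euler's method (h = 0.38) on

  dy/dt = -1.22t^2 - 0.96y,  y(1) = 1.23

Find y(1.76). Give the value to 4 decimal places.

Euler: y_{n+1} = y_n + h·f(t_n, y_n).
t=1.000000, y=1.230000: f=-2.400800 → y ← 1.230000 + 0.38·(-2.400800) = 0.317696
t=1.380000, y=0.317696: f=-2.628356 → y ← 0.317696 + 0.38·(-2.628356) = -0.681079
y(1.76) ≈ -0.6811

-0.6811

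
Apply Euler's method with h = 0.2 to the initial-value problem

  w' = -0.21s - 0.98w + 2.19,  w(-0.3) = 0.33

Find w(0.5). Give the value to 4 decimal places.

1.4321

Euler: w_{n+1} = w_n + h·f(s_n, w_n).
s=-0.300000, w=0.330000: f=1.929600 → w ← 0.330000 + 0.2·1.929600 = 0.715920
s=-0.100000, w=0.715920: f=1.509398 → w ← 0.715920 + 0.2·1.509398 = 1.017800
s=0.100000, w=1.017800: f=1.171556 → w ← 1.017800 + 0.2·1.171556 = 1.252111
s=0.300000, w=1.252111: f=0.899931 → w ← 1.252111 + 0.2·0.899931 = 1.432097
w(0.5) ≈ 1.4321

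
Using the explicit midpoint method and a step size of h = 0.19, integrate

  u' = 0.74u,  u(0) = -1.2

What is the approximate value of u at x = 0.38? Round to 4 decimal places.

-1.5883

Midpoint: k1 = f(x_n, u_n); k2 = f(x_n + h/2, u_n + (h/2)·k1); u_{n+1} = u_n + h·k2.
x=0.000000, u=-1.200000:
  k1 = f(0.000000, -1.200000) = -0.888000
  k2 = f(0.095000, -1.284360) = -0.950426
  u ← -1.200000 + 0.19·(-0.950426) = -1.380581
x=0.190000, u=-1.380581:
  k1 = f(0.190000, -1.380581) = -1.021630
  k2 = f(0.285000, -1.477636) = -1.093451
  u ← -1.380581 + 0.19·(-1.093451) = -1.588337
u(0.38) ≈ -1.5883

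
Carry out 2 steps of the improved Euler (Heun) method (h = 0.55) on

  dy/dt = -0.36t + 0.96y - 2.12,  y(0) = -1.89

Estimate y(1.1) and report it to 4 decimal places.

Heun: k1 = f(t_n, y_n); k2 = f(t_n + h, y_n + h·k1); y_{n+1} = y_n + (h/2)·(k1 + k2).
t=0.000000, y=-1.890000:
  k1 = f(0.000000, -1.890000) = -3.934400
  k2 = f(0.550000, -4.053920) = -6.209763
  y ← -1.890000 + (0.55/2)·(-3.934400 + (-6.209763)) = -4.679645
t=0.550000, y=-4.679645:
  k1 = f(0.550000, -4.679645) = -6.810459
  k2 = f(1.100000, -8.425397) = -10.604381
  y ← -4.679645 + (0.55/2)·(-6.810459 + (-10.604381)) = -9.468726
y(1.1) ≈ -9.4687

-9.4687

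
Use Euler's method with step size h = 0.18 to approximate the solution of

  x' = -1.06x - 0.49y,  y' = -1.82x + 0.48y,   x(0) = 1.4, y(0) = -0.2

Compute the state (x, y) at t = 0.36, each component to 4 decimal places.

Euler on (x,y): x_{n+1} = x_n + h·x', y_{n+1} = y_n + h·y'.
0.000000: (1.400000, -0.200000); f=(-1.386000, -2.644000) → (1.150520, -0.675920)
0.180000: (1.150520, -0.675920); f=(-0.888350, -2.418388) → (0.990617, -1.111230)
(x(0.36), y(0.36)) ≈ (0.9906, -1.1112)

0.9906, -1.1112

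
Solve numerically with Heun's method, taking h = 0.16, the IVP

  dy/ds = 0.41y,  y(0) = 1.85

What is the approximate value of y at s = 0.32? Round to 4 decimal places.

2.1092

Heun: k1 = f(s_n, y_n); k2 = f(s_n + h, y_n + h·k1); y_{n+1} = y_n + (h/2)·(k1 + k2).
s=0.000000, y=1.850000:
  k1 = f(0.000000, 1.850000) = 0.758500
  k2 = f(0.160000, 1.971360) = 0.808258
  y ← 1.850000 + (0.16/2)·(0.758500 + 0.808258) = 1.975341
s=0.160000, y=1.975341:
  k1 = f(0.160000, 1.975341) = 0.809890
  k2 = f(0.320000, 2.104923) = 0.863018
  y ← 1.975341 + (0.16/2)·(0.809890 + 0.863018) = 2.109173
y(0.32) ≈ 2.1092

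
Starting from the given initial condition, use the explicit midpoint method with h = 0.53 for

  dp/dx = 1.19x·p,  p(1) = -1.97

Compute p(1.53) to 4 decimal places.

-4.0374

Midpoint: k1 = f(x_n, p_n); k2 = f(x_n + h/2, p_n + (h/2)·k1); p_{n+1} = p_n + h·k2.
x=1.000000, p=-1.970000:
  k1 = f(1.000000, -1.970000) = -2.344300
  k2 = f(1.265000, -2.591239) = -3.900722
  p ← -1.970000 + 0.53·(-3.900722) = -4.037383
p(1.53) ≈ -4.0374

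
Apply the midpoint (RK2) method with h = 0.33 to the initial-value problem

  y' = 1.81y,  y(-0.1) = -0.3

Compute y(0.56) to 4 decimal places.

Midpoint: k1 = f(x_n, y_n); k2 = f(x_n + h/2, y_n + (h/2)·k1); y_{n+1} = y_n + h·k2.
x=-0.100000, y=-0.300000:
  k1 = f(-0.100000, -0.300000) = -0.543000
  k2 = f(0.065000, -0.389595) = -0.705167
  y ← -0.300000 + 0.33·(-0.705167) = -0.532705
x=0.230000, y=-0.532705:
  k1 = f(0.230000, -0.532705) = -0.964196
  k2 = f(0.395000, -0.691797) = -1.252153
  y ← -0.532705 + 0.33·(-1.252153) = -0.945916
y(0.56) ≈ -0.9459

-0.9459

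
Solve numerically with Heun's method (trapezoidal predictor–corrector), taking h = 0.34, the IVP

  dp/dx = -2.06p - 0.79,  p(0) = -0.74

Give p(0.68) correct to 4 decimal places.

Heun: k1 = f(x_n, p_n); k2 = f(x_n + h, p_n + h·k1); p_{n+1} = p_n + (h/2)·(k1 + k2).
x=0.000000, p=-0.740000:
  k1 = f(0.000000, -0.740000) = 0.734400
  k2 = f(0.340000, -0.490304) = 0.220026
  p ← -0.740000 + (0.34/2)·(0.734400 + 0.220026) = -0.577748
x=0.340000, p=-0.577748:
  k1 = f(0.340000, -0.577748) = 0.400160
  k2 = f(0.680000, -0.441693) = 0.119888
  p ← -0.577748 + (0.34/2)·(0.400160 + 0.119888) = -0.489339
p(0.68) ≈ -0.4893

-0.4893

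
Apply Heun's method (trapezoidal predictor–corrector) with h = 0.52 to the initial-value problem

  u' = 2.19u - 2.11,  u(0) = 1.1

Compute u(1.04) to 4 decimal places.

2.0241

Heun: k1 = f(t_n, u_n); k2 = f(t_n + h, u_n + h·k1); u_{n+1} = u_n + (h/2)·(k1 + k2).
t=0.000000, u=1.100000:
  k1 = f(0.000000, 1.100000) = 0.299000
  k2 = f(0.520000, 1.255480) = 0.639501
  u ← 1.100000 + (0.52/2)·(0.299000 + 0.639501) = 1.344010
t=0.520000, u=1.344010:
  k1 = f(0.520000, 1.344010) = 0.833383
  k2 = f(1.040000, 1.777369) = 1.782439
  u ← 1.344010 + (0.52/2)·(0.833383 + 1.782439) = 2.024124
u(1.04) ≈ 2.0241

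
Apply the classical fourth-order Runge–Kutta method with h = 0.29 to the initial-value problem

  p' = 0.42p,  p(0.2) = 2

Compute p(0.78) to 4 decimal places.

RK4: k1 = f(x_n, p_n); k2 = f(x_n + h/2, p_n + (h/2)·k1); k3 = f(x_n + h/2, p_n + (h/2)·k2); k4 = f(x_n + h, p_n + h·k3); p_{n+1} = p_n + (h/6)·(k1 + 2k2 + 2k3 + k4).
x=0.200000, p=2.000000:
  k1 = f(0.200000, 2.000000) = 0.840000
  k2 = f(0.345000, 2.121800) = 0.891156
  k3 = f(0.345000, 2.129218) = 0.894271
  k4 = f(0.490000, 2.259339) = 0.948922
  p ← 2.000000 + (0.29/6)·(k1 + 2k2 + 2k3 + k4) = 2.259056
x=0.490000, p=2.259056:
  k1 = f(0.490000, 2.259056) = 0.948803
  k2 = f(0.635000, 2.396632) = 1.006586
  k3 = f(0.635000, 2.405011) = 1.010105
  k4 = f(0.780000, 2.551986) = 1.071834
  p ← 2.259056 + (0.29/6)·(k1 + 2k2 + 2k3 + k4) = 2.551667
p(0.78) ≈ 2.5517

2.5517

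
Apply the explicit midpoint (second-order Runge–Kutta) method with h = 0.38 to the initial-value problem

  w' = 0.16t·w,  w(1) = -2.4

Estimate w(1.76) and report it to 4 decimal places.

Midpoint: k1 = f(t_n, w_n); k2 = f(t_n + h/2, w_n + (h/2)·k1); w_{n+1} = w_n + h·k2.
t=1.000000, w=-2.400000:
  k1 = f(1.000000, -2.400000) = -0.384000
  k2 = f(1.190000, -2.472960) = -0.470852
  w ← -2.400000 + 0.38·(-0.470852) = -2.578924
t=1.380000, w=-2.578924:
  k1 = f(1.380000, -2.578924) = -0.569426
  k2 = f(1.570000, -2.687115) = -0.675003
  w ← -2.578924 + 0.38·(-0.675003) = -2.835425
w(1.76) ≈ -2.8354

-2.8354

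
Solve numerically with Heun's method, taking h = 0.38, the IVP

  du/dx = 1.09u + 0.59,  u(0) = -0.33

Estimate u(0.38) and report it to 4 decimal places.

-0.2244

Heun: k1 = f(x_n, u_n); k2 = f(x_n + h, u_n + h·k1); u_{n+1} = u_n + (h/2)·(k1 + k2).
x=0.000000, u=-0.330000:
  k1 = f(0.000000, -0.330000) = 0.230300
  k2 = f(0.380000, -0.242486) = 0.325690
  u ← -0.330000 + (0.38/2)·(0.230300 + 0.325690) = -0.224362
u(0.38) ≈ -0.2244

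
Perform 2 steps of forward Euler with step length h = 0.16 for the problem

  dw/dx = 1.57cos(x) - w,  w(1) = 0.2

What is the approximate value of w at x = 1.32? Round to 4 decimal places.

Euler: w_{n+1} = w_n + h·f(x_n, w_n).
x=1.000000, w=0.200000: f=0.648275 → w ← 0.200000 + 0.16·0.648275 = 0.303724
x=1.160000, w=0.303724: f=0.323239 → w ← 0.303724 + 0.16·0.323239 = 0.355442
w(1.32) ≈ 0.3554

0.3554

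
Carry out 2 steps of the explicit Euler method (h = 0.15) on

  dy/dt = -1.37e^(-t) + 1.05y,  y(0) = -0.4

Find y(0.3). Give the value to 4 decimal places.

Euler: y_{n+1} = y_n + h·f(t_n, y_n).
t=0.000000, y=-0.400000: f=-1.790000 → y ← -0.400000 + 0.15·(-1.790000) = -0.668500
t=0.150000, y=-0.668500: f=-1.881095 → y ← -0.668500 + 0.15·(-1.881095) = -0.950664
y(0.3) ≈ -0.9507

-0.9507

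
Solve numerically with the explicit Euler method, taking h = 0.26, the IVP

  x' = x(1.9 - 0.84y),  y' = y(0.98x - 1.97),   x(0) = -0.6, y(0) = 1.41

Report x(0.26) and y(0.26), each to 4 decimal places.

-0.7116, 0.4722

Euler on (x,y): x_{n+1} = x_n + h·x', y_{n+1} = y_n + h·y'.
0.000000: (-0.600000, 1.410000); f=(-0.429360, -3.606780) → (-0.711634, 0.472237)
(x(0.26), y(0.26)) ≈ (-0.7116, 0.4722)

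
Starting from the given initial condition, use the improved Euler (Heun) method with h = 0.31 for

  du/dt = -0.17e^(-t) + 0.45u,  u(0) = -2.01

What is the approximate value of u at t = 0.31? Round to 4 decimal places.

Heun: k1 = f(t_n, u_n); k2 = f(t_n + h, u_n + h·k1); u_{n+1} = u_n + (h/2)·(k1 + k2).
t=0.000000, u=-2.010000:
  k1 = f(0.000000, -2.010000) = -1.074500
  k2 = f(0.310000, -2.343095) = -1.179079
  u ← -2.010000 + (0.31/2)·(-1.074500 + (-1.179079)) = -2.359305
u(0.31) ≈ -2.3593

-2.3593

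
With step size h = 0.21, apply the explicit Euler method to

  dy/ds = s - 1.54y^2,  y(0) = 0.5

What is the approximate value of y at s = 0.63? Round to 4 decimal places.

0.4412

Euler: y_{n+1} = y_n + h·f(s_n, y_n).
s=0.000000, y=0.500000: f=-0.385000 → y ← 0.500000 + 0.21·(-0.385000) = 0.419150
s=0.210000, y=0.419150: f=-0.060558 → y ← 0.419150 + 0.21·(-0.060558) = 0.406433
s=0.420000, y=0.406433: f=0.165611 → y ← 0.406433 + 0.21·0.165611 = 0.441211
y(0.63) ≈ 0.4412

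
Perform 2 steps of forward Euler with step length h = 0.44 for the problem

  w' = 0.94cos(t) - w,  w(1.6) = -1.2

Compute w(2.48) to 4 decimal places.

-0.5701

Euler: w_{n+1} = w_n + h·f(t_n, w_n).
t=1.600000, w=-1.200000: f=1.172552 → w ← -1.200000 + 0.44·1.172552 = -0.684077
t=2.040000, w=-0.684077: f=0.259031 → w ← -0.684077 + 0.44·0.259031 = -0.570103
w(2.48) ≈ -0.5701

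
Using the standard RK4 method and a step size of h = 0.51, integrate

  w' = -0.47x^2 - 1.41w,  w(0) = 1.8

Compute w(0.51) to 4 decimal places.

0.8618

RK4: k1 = f(x_n, w_n); k2 = f(x_n + h/2, w_n + (h/2)·k1); k3 = f(x_n + h/2, w_n + (h/2)·k2); k4 = f(x_n + h, w_n + h·k3); w_{n+1} = w_n + (h/6)·(k1 + 2k2 + 2k3 + k4).
x=0.000000, w=1.800000:
  k1 = f(0.000000, 1.800000) = -2.538000
  k2 = f(0.255000, 1.152810) = -1.656024
  k3 = f(0.255000, 1.377714) = -1.973138
  k4 = f(0.510000, 0.793699) = -1.241363
  w ← 1.800000 + (0.51/6)·(k1 + 2k2 + 2k3 + k4) = 0.861797
w(0.51) ≈ 0.8618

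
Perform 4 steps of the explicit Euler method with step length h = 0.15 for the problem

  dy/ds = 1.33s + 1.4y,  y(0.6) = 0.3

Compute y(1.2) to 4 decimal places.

Euler: y_{n+1} = y_n + h·f(s_n, y_n).
s=0.600000, y=0.300000: f=1.218000 → y ← 0.300000 + 0.15·1.218000 = 0.482700
s=0.750000, y=0.482700: f=1.673280 → y ← 0.482700 + 0.15·1.673280 = 0.733692
s=0.900000, y=0.733692: f=2.224169 → y ← 0.733692 + 0.15·2.224169 = 1.067317
s=1.050000, y=1.067317: f=2.890744 → y ← 1.067317 + 0.15·2.890744 = 1.500929
y(1.2) ≈ 1.5009

1.5009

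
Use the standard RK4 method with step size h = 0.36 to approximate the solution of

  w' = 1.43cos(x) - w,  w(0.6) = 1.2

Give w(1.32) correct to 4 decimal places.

RK4: k1 = f(x_n, w_n); k2 = f(x_n + h/2, w_n + (h/2)·k1); k3 = f(x_n + h/2, w_n + (h/2)·k2); k4 = f(x_n + h, w_n + h·k3); w_{n+1} = w_n + (h/6)·(k1 + 2k2 + 2k3 + k4).
x=0.600000, w=1.200000:
  k1 = f(0.600000, 1.200000) = -0.019770
  k2 = f(0.780000, 1.196441) = -0.179835
  k3 = f(0.780000, 1.167630) = -0.151023
  k4 = f(0.960000, 1.145632) = -0.325498
  w ← 1.200000 + (0.36/6)·(k1 + 2k2 + 2k3 + k4) = 1.139581
x=0.960000, w=1.139581:
  k1 = f(0.960000, 1.139581) = -0.319447
  k2 = f(1.140000, 1.082080) = -0.484920
  k3 = f(1.140000, 1.052295) = -0.455135
  k4 = f(1.320000, 0.975732) = -0.620841
  w ← 1.139581 + (0.36/6)·(k1 + 2k2 + 2k3 + k4) = 0.970357
w(1.32) ≈ 0.9704

0.9704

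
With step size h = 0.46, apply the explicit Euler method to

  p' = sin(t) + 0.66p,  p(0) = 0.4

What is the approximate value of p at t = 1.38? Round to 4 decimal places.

1.5183

Euler: p_{n+1} = p_n + h·f(t_n, p_n).
t=0.000000, p=0.400000: f=0.264000 → p ← 0.400000 + 0.46·0.264000 = 0.521440
t=0.460000, p=0.521440: f=0.788099 → p ← 0.521440 + 0.46·0.788099 = 0.883965
t=0.920000, p=0.883965: f=1.379019 → p ← 0.883965 + 0.46·1.379019 = 1.518314
p(1.38) ≈ 1.5183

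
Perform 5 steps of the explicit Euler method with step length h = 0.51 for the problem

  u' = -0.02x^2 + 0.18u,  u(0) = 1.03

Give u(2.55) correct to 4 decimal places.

Euler: u_{n+1} = u_n + h·f(x_n, u_n).
x=0.000000, u=1.030000: f=0.185400 → u ← 1.030000 + 0.51·0.185400 = 1.124554
x=0.510000, u=1.124554: f=0.197218 → u ← 1.124554 + 0.51·0.197218 = 1.225135
x=1.020000, u=1.225135: f=0.199716 → u ← 1.225135 + 0.51·0.199716 = 1.326990
x=1.530000, u=1.326990: f=0.192040 → u ← 1.326990 + 0.51·0.192040 = 1.424931
x=2.040000, u=1.424931: f=0.173256 → u ← 1.424931 + 0.51·0.173256 = 1.513291
u(2.55) ≈ 1.5133

1.5133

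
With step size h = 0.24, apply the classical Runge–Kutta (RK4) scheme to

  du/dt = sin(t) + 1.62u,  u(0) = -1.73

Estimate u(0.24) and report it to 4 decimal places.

RK4: k1 = f(t_n, u_n); k2 = f(t_n + h/2, u_n + (h/2)·k1); k3 = f(t_n + h/2, u_n + (h/2)·k2); k4 = f(t_n + h, u_n + h·k3); u_{n+1} = u_n + (h/6)·(k1 + 2k2 + 2k3 + k4).
t=0.000000, u=-1.730000:
  k1 = f(0.000000, -1.730000) = -2.802600
  k2 = f(0.120000, -2.066312) = -3.227713
  k3 = f(0.120000, -2.117326) = -3.310355
  k4 = f(0.240000, -2.524485) = -3.851963
  u ← -1.730000 + (0.24/6)·(k1 + 2k2 + 2k3 + k4) = -2.519228
u(0.24) ≈ -2.5192

-2.5192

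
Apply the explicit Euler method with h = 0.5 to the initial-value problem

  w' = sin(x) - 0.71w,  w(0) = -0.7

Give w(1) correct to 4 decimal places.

Euler: w_{n+1} = w_n + h·f(x_n, w_n).
x=0.000000, w=-0.700000: f=0.497000 → w ← -0.700000 + 0.5·0.497000 = -0.451500
x=0.500000, w=-0.451500: f=0.799991 → w ← -0.451500 + 0.5·0.799991 = -0.051505
w(1) ≈ -0.0515

-0.0515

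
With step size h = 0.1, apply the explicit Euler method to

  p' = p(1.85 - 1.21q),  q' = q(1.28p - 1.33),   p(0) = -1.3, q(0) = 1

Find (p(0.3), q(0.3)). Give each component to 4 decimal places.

Euler on (p,q): p_{n+1} = p_n + h·p', q_{n+1} = q_n + h·q'.
0.000000: (-1.300000, 1.000000); f=(-0.832000, -2.994000) → (-1.383200, 0.700600)
0.100000: (-1.383200, 0.700600); f=(-1.386345, -2.172207) → (-1.521835, 0.483379)
0.200000: (-1.521835, 0.483379); f=(-1.925290, -1.584492) → (-1.714364, 0.324930)
(p(0.3), q(0.3)) ≈ (-1.7144, 0.3249)

-1.7144, 0.3249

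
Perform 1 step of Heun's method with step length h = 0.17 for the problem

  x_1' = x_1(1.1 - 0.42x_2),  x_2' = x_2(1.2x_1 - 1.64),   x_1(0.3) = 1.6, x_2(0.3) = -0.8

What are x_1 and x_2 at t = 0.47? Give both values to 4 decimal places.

2.0410, -0.8724

Heun on (x_1,x_2): k1 = f(t_n, state_n); k2 = f(t_n + h, state_n + h·k1); state_{n+1} = state_n + (h/2)·(k1 + k2).
0.300000: (1.600000, -0.800000)
  k1 = (2.297600, -0.224000)
  predictor → (1.990592, -0.838080)
  k2 = (2.890327, -0.627479)
  → (2.040974, -0.872376)
(x_1(0.47), x_2(0.47)) ≈ (2.0410, -0.8724)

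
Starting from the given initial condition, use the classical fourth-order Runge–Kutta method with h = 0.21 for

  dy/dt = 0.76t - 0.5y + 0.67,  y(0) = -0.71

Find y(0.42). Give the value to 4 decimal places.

-0.2591

RK4: k1 = f(t_n, y_n); k2 = f(t_n + h/2, y_n + (h/2)·k1); k3 = f(t_n + h/2, y_n + (h/2)·k2); k4 = f(t_n + h, y_n + h·k3); y_{n+1} = y_n + (h/6)·(k1 + 2k2 + 2k3 + k4).
t=0.000000, y=-0.710000:
  k1 = f(0.000000, -0.710000) = 1.025000
  k2 = f(0.105000, -0.602375) = 1.050987
  k3 = f(0.105000, -0.599646) = 1.049623
  k4 = f(0.210000, -0.489579) = 1.074390
  y ← -0.710000 + (0.21/6)·(k1 + 2k2 + 2k3 + k4) = -0.489479
t=0.210000, y=-0.489479:
  k1 = f(0.210000, -0.489479) = 1.074339
  k2 = f(0.315000, -0.376673) = 1.097736
  k3 = f(0.315000, -0.374216) = 1.096508
  k4 = f(0.420000, -0.259212) = 1.118806
  y ← -0.489479 + (0.21/6)·(k1 + 2k2 + 2k3 + k4) = -0.259121
y(0.42) ≈ -0.2591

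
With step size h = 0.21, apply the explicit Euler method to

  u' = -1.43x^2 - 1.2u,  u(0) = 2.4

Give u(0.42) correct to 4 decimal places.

1.3296

Euler: u_{n+1} = u_n + h·f(x_n, u_n).
x=0.000000, u=2.400000: f=-2.880000 → u ← 2.400000 + 0.21·(-2.880000) = 1.795200
x=0.210000, u=1.795200: f=-2.217303 → u ← 1.795200 + 0.21·(-2.217303) = 1.329566
u(0.42) ≈ 1.3296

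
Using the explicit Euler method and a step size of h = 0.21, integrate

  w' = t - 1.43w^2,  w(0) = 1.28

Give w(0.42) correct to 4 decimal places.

Euler: w_{n+1} = w_n + h·f(t_n, w_n).
t=0.000000, w=1.280000: f=-2.342912 → w ← 1.280000 + 0.21·(-2.342912) = 0.787988
t=0.210000, w=0.787988: f=-0.677924 → w ← 0.787988 + 0.21·(-0.677924) = 0.645624
w(0.42) ≈ 0.6456

0.6456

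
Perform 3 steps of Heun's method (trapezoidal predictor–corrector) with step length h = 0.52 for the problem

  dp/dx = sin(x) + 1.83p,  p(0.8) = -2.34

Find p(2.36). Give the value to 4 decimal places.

Heun: k1 = f(x_n, p_n); k2 = f(x_n + h, p_n + h·k1); p_{n+1} = p_n + (h/2)·(k1 + k2).
x=0.800000, p=-2.340000:
  k1 = f(0.800000, -2.340000) = -3.564844
  k2 = f(1.320000, -4.193719) = -6.705790
  p ← -2.340000 + (0.52/2)·(-3.564844 + (-6.705790)) = -5.010365
x=1.320000, p=-5.010365:
  k1 = f(1.320000, -5.010365) = -8.200253
  k2 = f(1.840000, -9.274496) = -16.008345
  p ← -5.010365 + (0.52/2)·(-8.200253 + (-16.008345)) = -11.304600
x=1.840000, p=-11.304600:
  k1 = f(1.840000, -11.304600) = -19.723436
  k2 = f(2.360000, -21.560787) = -38.751829
  p ← -11.304600 + (0.52/2)·(-19.723436 + (-38.751829)) = -26.508169
p(2.36) ≈ -26.5082

-26.5082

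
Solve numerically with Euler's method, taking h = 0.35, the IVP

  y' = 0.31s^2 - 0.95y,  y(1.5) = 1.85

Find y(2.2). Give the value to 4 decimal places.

Euler: y_{n+1} = y_n + h·f(s_n, y_n).
s=1.500000, y=1.850000: f=-1.060000 → y ← 1.850000 + 0.35·(-1.060000) = 1.479000
s=1.850000, y=1.479000: f=-0.344075 → y ← 1.479000 + 0.35·(-0.344075) = 1.358574
y(2.2) ≈ 1.3586

1.3586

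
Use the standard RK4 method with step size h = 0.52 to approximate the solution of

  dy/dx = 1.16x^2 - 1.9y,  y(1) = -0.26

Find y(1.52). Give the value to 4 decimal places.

RK4: k1 = f(x_n, y_n); k2 = f(x_n + h/2, y_n + (h/2)·k1); k3 = f(x_n + h/2, y_n + (h/2)·k2); k4 = f(x_n + h, y_n + h·k3); y_{n+1} = y_n + (h/6)·(k1 + 2k2 + 2k3 + k4).
x=1.000000, y=-0.260000:
  k1 = f(1.000000, -0.260000) = 1.654000
  k2 = f(1.260000, 0.170040) = 1.518540
  k3 = f(1.260000, 0.134820) = 1.585457
  k4 = f(1.520000, 0.564438) = 1.607632
  y ← -0.260000 + (0.52/6)·(k1 + 2k2 + 2k3 + k4) = 0.560701
y(1.52) ≈ 0.5607

0.5607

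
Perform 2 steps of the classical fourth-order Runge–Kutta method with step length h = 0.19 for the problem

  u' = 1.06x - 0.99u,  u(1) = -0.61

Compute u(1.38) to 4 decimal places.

RK4: k1 = f(x_n, u_n); k2 = f(x_n + h/2, u_n + (h/2)·k1); k3 = f(x_n + h/2, u_n + (h/2)·k2); k4 = f(x_n + h, u_n + h·k3); u_{n+1} = u_n + (h/6)·(k1 + 2k2 + 2k3 + k4).
x=1.000000, u=-0.610000:
  k1 = f(1.000000, -0.610000) = 1.663900
  k2 = f(1.095000, -0.451929) = 1.608110
  k3 = f(1.095000, -0.457230) = 1.613357
  k4 = f(1.190000, -0.303462) = 1.561828
  u ← -0.610000 + (0.19/6)·(k1 + 2k2 + 2k3 + k4) = -0.303826
x=1.190000, u=-0.303826:
  k1 = f(1.190000, -0.303826) = 1.562187
  k2 = f(1.285000, -0.155418) = 1.515964
  k3 = f(1.285000, -0.159809) = 1.520311
  k4 = f(1.380000, -0.014967) = 1.477617
  u ← -0.303826 + (0.19/6)·(k1 + 2k2 + 2k3 + k4) = -0.015268
u(1.38) ≈ -0.0153

-0.0153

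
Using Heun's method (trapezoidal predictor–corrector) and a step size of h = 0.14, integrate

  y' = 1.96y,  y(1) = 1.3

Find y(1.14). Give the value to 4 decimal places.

1.7057

Heun: k1 = f(x_n, y_n); k2 = f(x_n + h, y_n + h·k1); y_{n+1} = y_n + (h/2)·(k1 + k2).
x=1.000000, y=1.300000:
  k1 = f(1.000000, 1.300000) = 2.548000
  k2 = f(1.140000, 1.656720) = 3.247171
  y ← 1.300000 + (0.14/2)·(2.548000 + 3.247171) = 1.705662
y(1.14) ≈ 1.7057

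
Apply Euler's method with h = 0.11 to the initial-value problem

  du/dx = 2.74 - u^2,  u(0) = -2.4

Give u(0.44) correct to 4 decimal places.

-5.6740

Euler: u_{n+1} = u_n + h·f(x_n, u_n).
x=0.000000, u=-2.400000: f=-3.020000 → u ← -2.400000 + 0.11·(-3.020000) = -2.732200
x=0.110000, u=-2.732200: f=-4.724917 → u ← -2.732200 + 0.11·(-4.724917) = -3.251941
x=0.220000, u=-3.251941: f=-7.835119 → u ← -3.251941 + 0.11·(-7.835119) = -4.113804
x=0.330000, u=-4.113804: f=-14.183383 → u ← -4.113804 + 0.11·(-14.183383) = -5.673976
u(0.44) ≈ -5.6740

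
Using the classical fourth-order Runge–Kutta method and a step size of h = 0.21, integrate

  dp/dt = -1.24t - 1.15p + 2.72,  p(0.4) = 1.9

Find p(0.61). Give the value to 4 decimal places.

1.8820

RK4: k1 = f(t_n, p_n); k2 = f(t_n + h/2, p_n + (h/2)·k1); k3 = f(t_n + h/2, p_n + (h/2)·k2); k4 = f(t_n + h, p_n + h·k3); p_{n+1} = p_n + (h/6)·(k1 + 2k2 + 2k3 + k4).
t=0.400000, p=1.900000:
  k1 = f(0.400000, 1.900000) = 0.039000
  k2 = f(0.505000, 1.904095) = -0.095909
  k3 = f(0.505000, 1.889930) = -0.079619
  k4 = f(0.610000, 1.883280) = -0.202172
  p ← 1.900000 + (0.21/6)·(k1 + 2k2 + 2k3 + k4) = 1.882002
p(0.61) ≈ 1.8820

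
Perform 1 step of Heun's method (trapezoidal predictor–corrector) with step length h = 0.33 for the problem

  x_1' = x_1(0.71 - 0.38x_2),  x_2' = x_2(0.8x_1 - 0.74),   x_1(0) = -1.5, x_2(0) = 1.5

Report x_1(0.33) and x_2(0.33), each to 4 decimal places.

-1.6654, 0.8422

Heun on (x_1,x_2): k1 = f(s_n, state_n); k2 = f(s_n + h, state_n + h·k1); state_{n+1} = state_n + (h/2)·(k1 + k2).
0.000000: (-1.500000, 1.500000)
  k1 = (-0.210000, -2.910000)
  predictor → (-1.569300, 0.539700)
  k2 = (-0.792362, -1.076939)
  → (-1.665390, 0.842155)
(x_1(0.33), x_2(0.33)) ≈ (-1.6654, 0.8422)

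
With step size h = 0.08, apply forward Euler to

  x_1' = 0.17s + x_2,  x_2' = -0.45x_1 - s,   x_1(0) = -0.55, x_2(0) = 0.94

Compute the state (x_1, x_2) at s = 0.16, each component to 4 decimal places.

-0.3969, 0.9705

Euler on (x_1,x_2): x_1_{n+1} = x_1_n + h·x_1', x_2_{n+1} = x_2_n + h·x_2'.
0.000000: (-0.550000, 0.940000); f=(0.940000, 0.247500) → (-0.474800, 0.959800)
0.080000: (-0.474800, 0.959800); f=(0.973400, 0.133660) → (-0.396928, 0.970493)
(x_1(0.16), x_2(0.16)) ≈ (-0.3969, 0.9705)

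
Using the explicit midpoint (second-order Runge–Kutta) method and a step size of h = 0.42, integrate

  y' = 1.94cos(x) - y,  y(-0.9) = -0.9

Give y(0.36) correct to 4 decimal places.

1.0227

Midpoint: k1 = f(x_n, y_n); k2 = f(x_n + h/2, y_n + (h/2)·k1); y_{n+1} = y_n + h·k2.
x=-0.900000, y=-0.900000:
  k1 = f(-0.900000, -0.900000) = 2.105923
  k2 = f(-0.690000, -0.457756) = 1.953973
  y ← -0.900000 + 0.42·1.953973 = -0.079331
x=-0.480000, y=-0.079331:
  k1 = f(-0.480000, -0.079331) = 1.800101
  k2 = f(-0.270000, 0.298690) = 1.571025
  y ← -0.079331 + 0.42·1.571025 = 0.580500
x=-0.060000, y=0.580500:
  k1 = f(-0.060000, 0.580500) = 1.356010
  k2 = f(0.150000, 0.865262) = 1.052954
  y ← 0.580500 + 0.42·1.052954 = 1.022740
y(0.36) ≈ 1.0227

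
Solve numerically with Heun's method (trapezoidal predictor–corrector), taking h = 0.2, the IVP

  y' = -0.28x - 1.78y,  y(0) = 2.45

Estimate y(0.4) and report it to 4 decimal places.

1.2071

Heun: k1 = f(x_n, y_n); k2 = f(x_n + h, y_n + h·k1); y_{n+1} = y_n + (h/2)·(k1 + k2).
x=0.000000, y=2.450000:
  k1 = f(0.000000, 2.450000) = -4.361000
  k2 = f(0.200000, 1.577800) = -2.864484
  y ← 2.450000 + (0.2/2)·(-4.361000 + (-2.864484)) = 1.727452
x=0.200000, y=1.727452:
  k1 = f(0.200000, 1.727452) = -3.130864
  k2 = f(0.400000, 1.101279) = -2.072276
  y ← 1.727452 + (0.2/2)·(-3.130864 + (-2.072276)) = 1.207138
y(0.4) ≈ 1.2071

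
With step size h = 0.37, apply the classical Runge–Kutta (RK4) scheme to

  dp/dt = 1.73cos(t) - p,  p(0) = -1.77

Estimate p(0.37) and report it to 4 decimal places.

RK4: k1 = f(t_n, p_n); k2 = f(t_n + h/2, p_n + (h/2)·k1); k3 = f(t_n + h/2, p_n + (h/2)·k2); k4 = f(t_n + h, p_n + h·k3); p_{n+1} = p_n + (h/6)·(k1 + 2k2 + 2k3 + k4).
t=0.000000, p=-1.770000:
  k1 = f(0.000000, -1.770000) = 3.500000
  k2 = f(0.185000, -1.122500) = 2.822980
  k3 = f(0.185000, -1.247749) = 2.948228
  k4 = f(0.370000, -0.679155) = 2.292082
  p ← -1.770000 + (0.37/6)·(k1 + 2k2 + 2k3 + k4) = -0.701039
p(0.37) ≈ -0.7010

-0.7010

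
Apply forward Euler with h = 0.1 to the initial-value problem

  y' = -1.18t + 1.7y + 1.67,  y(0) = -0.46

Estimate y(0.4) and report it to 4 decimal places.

-0.0827

Euler: y_{n+1} = y_n + h·f(t_n, y_n).
t=0.000000, y=-0.460000: f=0.888000 → y ← -0.460000 + 0.1·0.888000 = -0.371200
t=0.100000, y=-0.371200: f=0.920960 → y ← -0.371200 + 0.1·0.920960 = -0.279104
t=0.200000, y=-0.279104: f=0.959523 → y ← -0.279104 + 0.1·0.959523 = -0.183152
t=0.300000, y=-0.183152: f=1.004642 → y ← -0.183152 + 0.1·1.004642 = -0.082687
y(0.4) ≈ -0.0827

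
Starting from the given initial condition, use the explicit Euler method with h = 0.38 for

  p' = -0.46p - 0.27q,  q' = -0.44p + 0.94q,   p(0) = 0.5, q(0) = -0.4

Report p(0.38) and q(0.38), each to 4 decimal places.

0.4536, -0.6265

Euler on (p,q): p_{n+1} = p_n + h·p', q_{n+1} = q_n + h·q'.
0.000000: (0.500000, -0.400000); f=(-0.122000, -0.596000) → (0.453640, -0.626480)
(p(0.38), q(0.38)) ≈ (0.4536, -0.6265)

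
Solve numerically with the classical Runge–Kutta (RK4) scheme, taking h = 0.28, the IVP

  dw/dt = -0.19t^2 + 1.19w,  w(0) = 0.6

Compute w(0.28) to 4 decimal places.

RK4: k1 = f(t_n, w_n); k2 = f(t_n + h/2, w_n + (h/2)·k1); k3 = f(t_n + h/2, w_n + (h/2)·k2); k4 = f(t_n + h, w_n + h·k3); w_{n+1} = w_n + (h/6)·(k1 + 2k2 + 2k3 + k4).
t=0.000000, w=0.600000:
  k1 = f(0.000000, 0.600000) = 0.714000
  k2 = f(0.140000, 0.699960) = 0.829228
  k3 = f(0.140000, 0.716092) = 0.848425
  k4 = f(0.280000, 0.837559) = 0.981799
  w ← 0.600000 + (0.28/6)·(k1 + 2k2 + 2k3 + k4) = 0.835718
w(0.28) ≈ 0.8357

0.8357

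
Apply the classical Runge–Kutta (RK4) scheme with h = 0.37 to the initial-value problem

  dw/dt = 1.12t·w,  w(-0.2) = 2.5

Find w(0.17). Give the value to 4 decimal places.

RK4: k1 = f(t_n, w_n); k2 = f(t_n + h/2, w_n + (h/2)·k1); k3 = f(t_n + h/2, w_n + (h/2)·k2); k4 = f(t_n + h, w_n + h·k3); w_{n+1} = w_n + (h/6)·(k1 + 2k2 + 2k3 + k4).
t=-0.200000, w=2.500000:
  k1 = f(-0.200000, 2.500000) = -0.560000
  k2 = f(-0.015000, 2.396400) = -0.040260
  k3 = f(-0.015000, 2.492552) = -0.041875
  k4 = f(0.170000, 2.484506) = 0.473050
  w ← 2.500000 + (0.37/6)·(k1 + 2k2 + 2k3 + k4) = 2.484508
w(0.17) ≈ 2.4845

2.4845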